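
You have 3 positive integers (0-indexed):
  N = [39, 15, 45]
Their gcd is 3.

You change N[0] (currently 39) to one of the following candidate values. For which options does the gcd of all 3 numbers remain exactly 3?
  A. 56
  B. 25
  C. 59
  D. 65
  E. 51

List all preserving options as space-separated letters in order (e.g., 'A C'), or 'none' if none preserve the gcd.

Old gcd = 3; gcd of others (without N[0]) = 15
New gcd for candidate v: gcd(15, v). Preserves old gcd iff gcd(15, v) = 3.
  Option A: v=56, gcd(15,56)=1 -> changes
  Option B: v=25, gcd(15,25)=5 -> changes
  Option C: v=59, gcd(15,59)=1 -> changes
  Option D: v=65, gcd(15,65)=5 -> changes
  Option E: v=51, gcd(15,51)=3 -> preserves

Answer: E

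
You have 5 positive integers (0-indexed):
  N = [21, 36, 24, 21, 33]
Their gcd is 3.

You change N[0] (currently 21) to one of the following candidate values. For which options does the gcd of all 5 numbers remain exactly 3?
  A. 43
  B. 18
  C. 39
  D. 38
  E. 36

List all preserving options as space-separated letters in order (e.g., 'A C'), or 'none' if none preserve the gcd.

Old gcd = 3; gcd of others (without N[0]) = 3
New gcd for candidate v: gcd(3, v). Preserves old gcd iff gcd(3, v) = 3.
  Option A: v=43, gcd(3,43)=1 -> changes
  Option B: v=18, gcd(3,18)=3 -> preserves
  Option C: v=39, gcd(3,39)=3 -> preserves
  Option D: v=38, gcd(3,38)=1 -> changes
  Option E: v=36, gcd(3,36)=3 -> preserves

Answer: B C E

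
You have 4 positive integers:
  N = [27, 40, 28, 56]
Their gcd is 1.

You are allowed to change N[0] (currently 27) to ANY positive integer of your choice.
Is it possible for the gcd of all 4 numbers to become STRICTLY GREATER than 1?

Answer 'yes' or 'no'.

Answer: yes

Derivation:
Current gcd = 1
gcd of all OTHER numbers (without N[0]=27): gcd([40, 28, 56]) = 4
The new gcd after any change is gcd(4, new_value).
This can be at most 4.
Since 4 > old gcd 1, the gcd CAN increase (e.g., set N[0] = 4).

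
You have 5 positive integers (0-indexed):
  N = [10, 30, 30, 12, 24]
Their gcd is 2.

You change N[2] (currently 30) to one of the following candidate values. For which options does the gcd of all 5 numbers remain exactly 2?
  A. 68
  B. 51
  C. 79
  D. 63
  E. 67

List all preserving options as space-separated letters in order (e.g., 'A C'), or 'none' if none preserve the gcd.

Old gcd = 2; gcd of others (without N[2]) = 2
New gcd for candidate v: gcd(2, v). Preserves old gcd iff gcd(2, v) = 2.
  Option A: v=68, gcd(2,68)=2 -> preserves
  Option B: v=51, gcd(2,51)=1 -> changes
  Option C: v=79, gcd(2,79)=1 -> changes
  Option D: v=63, gcd(2,63)=1 -> changes
  Option E: v=67, gcd(2,67)=1 -> changes

Answer: A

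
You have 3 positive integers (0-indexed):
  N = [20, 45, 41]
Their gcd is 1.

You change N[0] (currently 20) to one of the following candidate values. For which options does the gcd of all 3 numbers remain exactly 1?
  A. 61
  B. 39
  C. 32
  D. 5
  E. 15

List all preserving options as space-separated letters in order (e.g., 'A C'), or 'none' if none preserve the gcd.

Old gcd = 1; gcd of others (without N[0]) = 1
New gcd for candidate v: gcd(1, v). Preserves old gcd iff gcd(1, v) = 1.
  Option A: v=61, gcd(1,61)=1 -> preserves
  Option B: v=39, gcd(1,39)=1 -> preserves
  Option C: v=32, gcd(1,32)=1 -> preserves
  Option D: v=5, gcd(1,5)=1 -> preserves
  Option E: v=15, gcd(1,15)=1 -> preserves

Answer: A B C D E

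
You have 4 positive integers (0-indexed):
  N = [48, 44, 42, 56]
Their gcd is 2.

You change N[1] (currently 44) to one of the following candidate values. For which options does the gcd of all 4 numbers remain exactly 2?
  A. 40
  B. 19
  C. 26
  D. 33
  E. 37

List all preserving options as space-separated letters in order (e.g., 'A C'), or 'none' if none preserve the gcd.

Old gcd = 2; gcd of others (without N[1]) = 2
New gcd for candidate v: gcd(2, v). Preserves old gcd iff gcd(2, v) = 2.
  Option A: v=40, gcd(2,40)=2 -> preserves
  Option B: v=19, gcd(2,19)=1 -> changes
  Option C: v=26, gcd(2,26)=2 -> preserves
  Option D: v=33, gcd(2,33)=1 -> changes
  Option E: v=37, gcd(2,37)=1 -> changes

Answer: A C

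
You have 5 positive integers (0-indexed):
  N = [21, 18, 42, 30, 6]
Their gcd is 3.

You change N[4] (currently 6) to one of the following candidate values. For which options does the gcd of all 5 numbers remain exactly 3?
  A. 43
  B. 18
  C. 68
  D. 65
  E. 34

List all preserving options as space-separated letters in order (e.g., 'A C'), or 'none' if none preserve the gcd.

Answer: B

Derivation:
Old gcd = 3; gcd of others (without N[4]) = 3
New gcd for candidate v: gcd(3, v). Preserves old gcd iff gcd(3, v) = 3.
  Option A: v=43, gcd(3,43)=1 -> changes
  Option B: v=18, gcd(3,18)=3 -> preserves
  Option C: v=68, gcd(3,68)=1 -> changes
  Option D: v=65, gcd(3,65)=1 -> changes
  Option E: v=34, gcd(3,34)=1 -> changes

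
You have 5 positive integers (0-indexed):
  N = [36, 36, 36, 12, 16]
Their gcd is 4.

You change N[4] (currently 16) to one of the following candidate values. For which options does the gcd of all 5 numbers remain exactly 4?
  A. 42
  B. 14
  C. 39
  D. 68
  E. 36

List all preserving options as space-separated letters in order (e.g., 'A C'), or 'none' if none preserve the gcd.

Answer: D

Derivation:
Old gcd = 4; gcd of others (without N[4]) = 12
New gcd for candidate v: gcd(12, v). Preserves old gcd iff gcd(12, v) = 4.
  Option A: v=42, gcd(12,42)=6 -> changes
  Option B: v=14, gcd(12,14)=2 -> changes
  Option C: v=39, gcd(12,39)=3 -> changes
  Option D: v=68, gcd(12,68)=4 -> preserves
  Option E: v=36, gcd(12,36)=12 -> changes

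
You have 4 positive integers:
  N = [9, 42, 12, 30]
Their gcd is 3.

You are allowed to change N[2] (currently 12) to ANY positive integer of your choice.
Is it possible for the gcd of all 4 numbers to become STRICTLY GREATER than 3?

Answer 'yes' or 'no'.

Answer: no

Derivation:
Current gcd = 3
gcd of all OTHER numbers (without N[2]=12): gcd([9, 42, 30]) = 3
The new gcd after any change is gcd(3, new_value).
This can be at most 3.
Since 3 = old gcd 3, the gcd can only stay the same or decrease.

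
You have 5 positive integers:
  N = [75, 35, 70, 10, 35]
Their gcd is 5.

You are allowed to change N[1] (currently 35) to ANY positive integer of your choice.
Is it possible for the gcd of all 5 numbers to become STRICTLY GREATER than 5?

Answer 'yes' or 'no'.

Answer: no

Derivation:
Current gcd = 5
gcd of all OTHER numbers (without N[1]=35): gcd([75, 70, 10, 35]) = 5
The new gcd after any change is gcd(5, new_value).
This can be at most 5.
Since 5 = old gcd 5, the gcd can only stay the same or decrease.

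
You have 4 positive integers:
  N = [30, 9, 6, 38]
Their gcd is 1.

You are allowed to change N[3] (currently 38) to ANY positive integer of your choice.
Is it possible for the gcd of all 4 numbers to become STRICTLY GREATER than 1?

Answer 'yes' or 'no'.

Answer: yes

Derivation:
Current gcd = 1
gcd of all OTHER numbers (without N[3]=38): gcd([30, 9, 6]) = 3
The new gcd after any change is gcd(3, new_value).
This can be at most 3.
Since 3 > old gcd 1, the gcd CAN increase (e.g., set N[3] = 3).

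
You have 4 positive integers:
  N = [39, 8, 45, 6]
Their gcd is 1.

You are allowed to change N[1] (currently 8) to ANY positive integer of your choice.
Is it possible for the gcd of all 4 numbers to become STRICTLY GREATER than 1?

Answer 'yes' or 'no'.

Answer: yes

Derivation:
Current gcd = 1
gcd of all OTHER numbers (without N[1]=8): gcd([39, 45, 6]) = 3
The new gcd after any change is gcd(3, new_value).
This can be at most 3.
Since 3 > old gcd 1, the gcd CAN increase (e.g., set N[1] = 3).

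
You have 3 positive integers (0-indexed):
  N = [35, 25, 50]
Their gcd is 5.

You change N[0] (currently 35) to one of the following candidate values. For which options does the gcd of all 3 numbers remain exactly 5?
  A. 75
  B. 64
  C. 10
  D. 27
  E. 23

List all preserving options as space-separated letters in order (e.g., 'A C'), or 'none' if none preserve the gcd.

Old gcd = 5; gcd of others (without N[0]) = 25
New gcd for candidate v: gcd(25, v). Preserves old gcd iff gcd(25, v) = 5.
  Option A: v=75, gcd(25,75)=25 -> changes
  Option B: v=64, gcd(25,64)=1 -> changes
  Option C: v=10, gcd(25,10)=5 -> preserves
  Option D: v=27, gcd(25,27)=1 -> changes
  Option E: v=23, gcd(25,23)=1 -> changes

Answer: C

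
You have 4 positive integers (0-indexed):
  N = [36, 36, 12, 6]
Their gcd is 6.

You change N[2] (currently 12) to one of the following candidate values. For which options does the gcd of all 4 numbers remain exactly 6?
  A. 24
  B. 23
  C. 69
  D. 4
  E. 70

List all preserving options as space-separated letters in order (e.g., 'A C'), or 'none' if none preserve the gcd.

Answer: A

Derivation:
Old gcd = 6; gcd of others (without N[2]) = 6
New gcd for candidate v: gcd(6, v). Preserves old gcd iff gcd(6, v) = 6.
  Option A: v=24, gcd(6,24)=6 -> preserves
  Option B: v=23, gcd(6,23)=1 -> changes
  Option C: v=69, gcd(6,69)=3 -> changes
  Option D: v=4, gcd(6,4)=2 -> changes
  Option E: v=70, gcd(6,70)=2 -> changes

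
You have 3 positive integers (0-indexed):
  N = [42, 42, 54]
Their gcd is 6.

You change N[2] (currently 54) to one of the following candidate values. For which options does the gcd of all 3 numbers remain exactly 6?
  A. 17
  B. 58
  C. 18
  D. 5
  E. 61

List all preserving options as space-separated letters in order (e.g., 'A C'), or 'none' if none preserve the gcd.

Answer: C

Derivation:
Old gcd = 6; gcd of others (without N[2]) = 42
New gcd for candidate v: gcd(42, v). Preserves old gcd iff gcd(42, v) = 6.
  Option A: v=17, gcd(42,17)=1 -> changes
  Option B: v=58, gcd(42,58)=2 -> changes
  Option C: v=18, gcd(42,18)=6 -> preserves
  Option D: v=5, gcd(42,5)=1 -> changes
  Option E: v=61, gcd(42,61)=1 -> changes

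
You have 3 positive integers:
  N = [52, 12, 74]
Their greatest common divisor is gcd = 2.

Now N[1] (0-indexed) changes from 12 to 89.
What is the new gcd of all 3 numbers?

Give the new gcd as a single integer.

Numbers: [52, 12, 74], gcd = 2
Change: index 1, 12 -> 89
gcd of the OTHER numbers (without index 1): gcd([52, 74]) = 2
New gcd = gcd(g_others, new_val) = gcd(2, 89) = 1

Answer: 1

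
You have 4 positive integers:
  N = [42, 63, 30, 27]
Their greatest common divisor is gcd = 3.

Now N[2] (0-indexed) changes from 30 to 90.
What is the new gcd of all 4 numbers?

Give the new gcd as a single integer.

Answer: 3

Derivation:
Numbers: [42, 63, 30, 27], gcd = 3
Change: index 2, 30 -> 90
gcd of the OTHER numbers (without index 2): gcd([42, 63, 27]) = 3
New gcd = gcd(g_others, new_val) = gcd(3, 90) = 3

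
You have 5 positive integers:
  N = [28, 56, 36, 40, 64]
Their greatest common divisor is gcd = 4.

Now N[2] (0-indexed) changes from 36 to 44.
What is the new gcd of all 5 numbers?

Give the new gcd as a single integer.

Numbers: [28, 56, 36, 40, 64], gcd = 4
Change: index 2, 36 -> 44
gcd of the OTHER numbers (without index 2): gcd([28, 56, 40, 64]) = 4
New gcd = gcd(g_others, new_val) = gcd(4, 44) = 4

Answer: 4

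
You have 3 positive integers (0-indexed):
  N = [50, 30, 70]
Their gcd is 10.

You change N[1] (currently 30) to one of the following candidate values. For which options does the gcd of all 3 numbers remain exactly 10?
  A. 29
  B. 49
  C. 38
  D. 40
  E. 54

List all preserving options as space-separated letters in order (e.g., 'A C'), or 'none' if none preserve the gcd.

Old gcd = 10; gcd of others (without N[1]) = 10
New gcd for candidate v: gcd(10, v). Preserves old gcd iff gcd(10, v) = 10.
  Option A: v=29, gcd(10,29)=1 -> changes
  Option B: v=49, gcd(10,49)=1 -> changes
  Option C: v=38, gcd(10,38)=2 -> changes
  Option D: v=40, gcd(10,40)=10 -> preserves
  Option E: v=54, gcd(10,54)=2 -> changes

Answer: D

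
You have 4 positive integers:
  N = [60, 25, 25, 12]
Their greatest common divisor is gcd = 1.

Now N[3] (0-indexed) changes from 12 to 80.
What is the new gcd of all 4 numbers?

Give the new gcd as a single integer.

Answer: 5

Derivation:
Numbers: [60, 25, 25, 12], gcd = 1
Change: index 3, 12 -> 80
gcd of the OTHER numbers (without index 3): gcd([60, 25, 25]) = 5
New gcd = gcd(g_others, new_val) = gcd(5, 80) = 5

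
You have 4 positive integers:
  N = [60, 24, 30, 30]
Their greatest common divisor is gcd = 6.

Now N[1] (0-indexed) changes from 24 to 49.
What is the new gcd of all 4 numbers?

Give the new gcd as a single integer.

Answer: 1

Derivation:
Numbers: [60, 24, 30, 30], gcd = 6
Change: index 1, 24 -> 49
gcd of the OTHER numbers (without index 1): gcd([60, 30, 30]) = 30
New gcd = gcd(g_others, new_val) = gcd(30, 49) = 1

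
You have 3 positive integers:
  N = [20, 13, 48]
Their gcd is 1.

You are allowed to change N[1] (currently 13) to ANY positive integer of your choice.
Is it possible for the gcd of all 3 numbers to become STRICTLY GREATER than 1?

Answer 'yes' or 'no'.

Answer: yes

Derivation:
Current gcd = 1
gcd of all OTHER numbers (without N[1]=13): gcd([20, 48]) = 4
The new gcd after any change is gcd(4, new_value).
This can be at most 4.
Since 4 > old gcd 1, the gcd CAN increase (e.g., set N[1] = 4).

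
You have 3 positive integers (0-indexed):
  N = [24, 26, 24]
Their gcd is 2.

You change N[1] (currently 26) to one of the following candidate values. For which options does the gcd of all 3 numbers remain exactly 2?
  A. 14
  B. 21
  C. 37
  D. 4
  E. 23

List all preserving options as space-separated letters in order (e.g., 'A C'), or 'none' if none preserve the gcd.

Answer: A

Derivation:
Old gcd = 2; gcd of others (without N[1]) = 24
New gcd for candidate v: gcd(24, v). Preserves old gcd iff gcd(24, v) = 2.
  Option A: v=14, gcd(24,14)=2 -> preserves
  Option B: v=21, gcd(24,21)=3 -> changes
  Option C: v=37, gcd(24,37)=1 -> changes
  Option D: v=4, gcd(24,4)=4 -> changes
  Option E: v=23, gcd(24,23)=1 -> changes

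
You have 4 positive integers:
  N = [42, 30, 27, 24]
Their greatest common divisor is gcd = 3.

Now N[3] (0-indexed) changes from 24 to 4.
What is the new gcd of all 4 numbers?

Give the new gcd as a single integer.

Answer: 1

Derivation:
Numbers: [42, 30, 27, 24], gcd = 3
Change: index 3, 24 -> 4
gcd of the OTHER numbers (without index 3): gcd([42, 30, 27]) = 3
New gcd = gcd(g_others, new_val) = gcd(3, 4) = 1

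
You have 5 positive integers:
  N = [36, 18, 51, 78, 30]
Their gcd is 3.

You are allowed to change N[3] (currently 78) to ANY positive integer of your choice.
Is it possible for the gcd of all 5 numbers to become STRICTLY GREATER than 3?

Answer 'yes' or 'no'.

Answer: no

Derivation:
Current gcd = 3
gcd of all OTHER numbers (without N[3]=78): gcd([36, 18, 51, 30]) = 3
The new gcd after any change is gcd(3, new_value).
This can be at most 3.
Since 3 = old gcd 3, the gcd can only stay the same or decrease.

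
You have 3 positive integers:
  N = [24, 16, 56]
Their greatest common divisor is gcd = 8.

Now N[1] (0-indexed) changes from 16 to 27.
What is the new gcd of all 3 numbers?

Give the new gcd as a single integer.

Answer: 1

Derivation:
Numbers: [24, 16, 56], gcd = 8
Change: index 1, 16 -> 27
gcd of the OTHER numbers (without index 1): gcd([24, 56]) = 8
New gcd = gcd(g_others, new_val) = gcd(8, 27) = 1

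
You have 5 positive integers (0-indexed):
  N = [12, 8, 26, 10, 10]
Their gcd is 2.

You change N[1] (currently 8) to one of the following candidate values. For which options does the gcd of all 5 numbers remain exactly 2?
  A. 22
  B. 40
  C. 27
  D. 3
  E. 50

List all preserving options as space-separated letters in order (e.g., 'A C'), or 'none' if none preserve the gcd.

Old gcd = 2; gcd of others (without N[1]) = 2
New gcd for candidate v: gcd(2, v). Preserves old gcd iff gcd(2, v) = 2.
  Option A: v=22, gcd(2,22)=2 -> preserves
  Option B: v=40, gcd(2,40)=2 -> preserves
  Option C: v=27, gcd(2,27)=1 -> changes
  Option D: v=3, gcd(2,3)=1 -> changes
  Option E: v=50, gcd(2,50)=2 -> preserves

Answer: A B E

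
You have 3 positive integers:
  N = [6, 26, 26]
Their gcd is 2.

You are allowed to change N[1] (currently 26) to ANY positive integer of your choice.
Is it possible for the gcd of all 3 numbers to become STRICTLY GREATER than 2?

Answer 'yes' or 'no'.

Answer: no

Derivation:
Current gcd = 2
gcd of all OTHER numbers (without N[1]=26): gcd([6, 26]) = 2
The new gcd after any change is gcd(2, new_value).
This can be at most 2.
Since 2 = old gcd 2, the gcd can only stay the same or decrease.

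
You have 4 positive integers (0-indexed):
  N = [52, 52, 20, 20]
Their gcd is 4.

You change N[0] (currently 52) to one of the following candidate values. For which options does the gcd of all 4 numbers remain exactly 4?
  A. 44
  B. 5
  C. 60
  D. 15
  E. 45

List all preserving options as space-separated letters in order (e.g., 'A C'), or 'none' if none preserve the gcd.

Old gcd = 4; gcd of others (without N[0]) = 4
New gcd for candidate v: gcd(4, v). Preserves old gcd iff gcd(4, v) = 4.
  Option A: v=44, gcd(4,44)=4 -> preserves
  Option B: v=5, gcd(4,5)=1 -> changes
  Option C: v=60, gcd(4,60)=4 -> preserves
  Option D: v=15, gcd(4,15)=1 -> changes
  Option E: v=45, gcd(4,45)=1 -> changes

Answer: A C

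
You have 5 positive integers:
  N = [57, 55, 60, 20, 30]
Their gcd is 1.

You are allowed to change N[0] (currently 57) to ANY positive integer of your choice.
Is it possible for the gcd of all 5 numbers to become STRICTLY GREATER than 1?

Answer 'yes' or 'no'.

Current gcd = 1
gcd of all OTHER numbers (without N[0]=57): gcd([55, 60, 20, 30]) = 5
The new gcd after any change is gcd(5, new_value).
This can be at most 5.
Since 5 > old gcd 1, the gcd CAN increase (e.g., set N[0] = 5).

Answer: yes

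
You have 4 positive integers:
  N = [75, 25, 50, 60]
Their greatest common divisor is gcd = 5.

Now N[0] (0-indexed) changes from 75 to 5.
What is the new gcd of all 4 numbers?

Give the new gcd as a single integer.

Answer: 5

Derivation:
Numbers: [75, 25, 50, 60], gcd = 5
Change: index 0, 75 -> 5
gcd of the OTHER numbers (without index 0): gcd([25, 50, 60]) = 5
New gcd = gcd(g_others, new_val) = gcd(5, 5) = 5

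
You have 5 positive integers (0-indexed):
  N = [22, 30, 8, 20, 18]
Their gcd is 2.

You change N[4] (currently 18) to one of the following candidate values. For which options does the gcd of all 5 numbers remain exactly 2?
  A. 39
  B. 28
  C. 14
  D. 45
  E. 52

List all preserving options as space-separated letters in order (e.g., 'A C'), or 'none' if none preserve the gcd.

Answer: B C E

Derivation:
Old gcd = 2; gcd of others (without N[4]) = 2
New gcd for candidate v: gcd(2, v). Preserves old gcd iff gcd(2, v) = 2.
  Option A: v=39, gcd(2,39)=1 -> changes
  Option B: v=28, gcd(2,28)=2 -> preserves
  Option C: v=14, gcd(2,14)=2 -> preserves
  Option D: v=45, gcd(2,45)=1 -> changes
  Option E: v=52, gcd(2,52)=2 -> preserves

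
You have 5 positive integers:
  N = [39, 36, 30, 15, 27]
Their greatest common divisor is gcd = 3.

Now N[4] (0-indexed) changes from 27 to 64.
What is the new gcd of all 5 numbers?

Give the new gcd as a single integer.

Answer: 1

Derivation:
Numbers: [39, 36, 30, 15, 27], gcd = 3
Change: index 4, 27 -> 64
gcd of the OTHER numbers (without index 4): gcd([39, 36, 30, 15]) = 3
New gcd = gcd(g_others, new_val) = gcd(3, 64) = 1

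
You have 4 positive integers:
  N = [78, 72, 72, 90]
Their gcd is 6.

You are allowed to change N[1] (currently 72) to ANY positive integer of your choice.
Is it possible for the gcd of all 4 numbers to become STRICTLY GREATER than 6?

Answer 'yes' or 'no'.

Current gcd = 6
gcd of all OTHER numbers (without N[1]=72): gcd([78, 72, 90]) = 6
The new gcd after any change is gcd(6, new_value).
This can be at most 6.
Since 6 = old gcd 6, the gcd can only stay the same or decrease.

Answer: no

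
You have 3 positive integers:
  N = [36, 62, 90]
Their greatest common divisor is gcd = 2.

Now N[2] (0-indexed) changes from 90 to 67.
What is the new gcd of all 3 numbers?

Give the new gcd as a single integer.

Answer: 1

Derivation:
Numbers: [36, 62, 90], gcd = 2
Change: index 2, 90 -> 67
gcd of the OTHER numbers (without index 2): gcd([36, 62]) = 2
New gcd = gcd(g_others, new_val) = gcd(2, 67) = 1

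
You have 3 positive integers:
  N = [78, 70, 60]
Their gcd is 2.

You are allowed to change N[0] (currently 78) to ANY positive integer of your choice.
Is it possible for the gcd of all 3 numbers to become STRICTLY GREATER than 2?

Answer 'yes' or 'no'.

Current gcd = 2
gcd of all OTHER numbers (without N[0]=78): gcd([70, 60]) = 10
The new gcd after any change is gcd(10, new_value).
This can be at most 10.
Since 10 > old gcd 2, the gcd CAN increase (e.g., set N[0] = 10).

Answer: yes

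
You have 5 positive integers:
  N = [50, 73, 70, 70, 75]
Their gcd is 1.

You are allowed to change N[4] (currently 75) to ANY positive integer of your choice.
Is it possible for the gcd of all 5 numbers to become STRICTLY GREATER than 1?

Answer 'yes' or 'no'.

Current gcd = 1
gcd of all OTHER numbers (without N[4]=75): gcd([50, 73, 70, 70]) = 1
The new gcd after any change is gcd(1, new_value).
This can be at most 1.
Since 1 = old gcd 1, the gcd can only stay the same or decrease.

Answer: no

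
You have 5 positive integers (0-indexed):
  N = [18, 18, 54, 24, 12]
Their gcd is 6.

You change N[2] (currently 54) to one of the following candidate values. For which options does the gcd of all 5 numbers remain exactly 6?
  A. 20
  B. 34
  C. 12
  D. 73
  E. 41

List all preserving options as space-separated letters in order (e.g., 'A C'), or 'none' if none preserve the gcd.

Answer: C

Derivation:
Old gcd = 6; gcd of others (without N[2]) = 6
New gcd for candidate v: gcd(6, v). Preserves old gcd iff gcd(6, v) = 6.
  Option A: v=20, gcd(6,20)=2 -> changes
  Option B: v=34, gcd(6,34)=2 -> changes
  Option C: v=12, gcd(6,12)=6 -> preserves
  Option D: v=73, gcd(6,73)=1 -> changes
  Option E: v=41, gcd(6,41)=1 -> changes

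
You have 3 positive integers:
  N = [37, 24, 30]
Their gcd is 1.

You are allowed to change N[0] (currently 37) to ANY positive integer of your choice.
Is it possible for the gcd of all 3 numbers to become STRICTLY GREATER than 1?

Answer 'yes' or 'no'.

Answer: yes

Derivation:
Current gcd = 1
gcd of all OTHER numbers (without N[0]=37): gcd([24, 30]) = 6
The new gcd after any change is gcd(6, new_value).
This can be at most 6.
Since 6 > old gcd 1, the gcd CAN increase (e.g., set N[0] = 6).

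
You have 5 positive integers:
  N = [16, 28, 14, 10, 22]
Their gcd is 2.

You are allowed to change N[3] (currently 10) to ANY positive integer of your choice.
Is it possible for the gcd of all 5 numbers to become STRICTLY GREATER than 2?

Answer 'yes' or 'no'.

Current gcd = 2
gcd of all OTHER numbers (without N[3]=10): gcd([16, 28, 14, 22]) = 2
The new gcd after any change is gcd(2, new_value).
This can be at most 2.
Since 2 = old gcd 2, the gcd can only stay the same or decrease.

Answer: no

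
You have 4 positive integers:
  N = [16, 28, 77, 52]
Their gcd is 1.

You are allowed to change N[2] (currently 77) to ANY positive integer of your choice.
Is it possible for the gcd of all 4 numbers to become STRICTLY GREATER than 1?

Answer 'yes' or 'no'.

Current gcd = 1
gcd of all OTHER numbers (without N[2]=77): gcd([16, 28, 52]) = 4
The new gcd after any change is gcd(4, new_value).
This can be at most 4.
Since 4 > old gcd 1, the gcd CAN increase (e.g., set N[2] = 4).

Answer: yes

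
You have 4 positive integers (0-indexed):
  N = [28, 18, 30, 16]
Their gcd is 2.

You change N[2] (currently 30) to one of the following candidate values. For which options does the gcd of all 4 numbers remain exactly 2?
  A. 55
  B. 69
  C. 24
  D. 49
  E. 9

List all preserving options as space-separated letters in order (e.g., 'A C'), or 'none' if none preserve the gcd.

Old gcd = 2; gcd of others (without N[2]) = 2
New gcd for candidate v: gcd(2, v). Preserves old gcd iff gcd(2, v) = 2.
  Option A: v=55, gcd(2,55)=1 -> changes
  Option B: v=69, gcd(2,69)=1 -> changes
  Option C: v=24, gcd(2,24)=2 -> preserves
  Option D: v=49, gcd(2,49)=1 -> changes
  Option E: v=9, gcd(2,9)=1 -> changes

Answer: C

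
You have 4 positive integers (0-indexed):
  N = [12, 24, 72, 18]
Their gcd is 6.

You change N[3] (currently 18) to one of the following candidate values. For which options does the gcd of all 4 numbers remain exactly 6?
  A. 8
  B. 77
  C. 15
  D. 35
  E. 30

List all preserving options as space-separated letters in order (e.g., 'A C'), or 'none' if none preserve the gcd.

Old gcd = 6; gcd of others (without N[3]) = 12
New gcd for candidate v: gcd(12, v). Preserves old gcd iff gcd(12, v) = 6.
  Option A: v=8, gcd(12,8)=4 -> changes
  Option B: v=77, gcd(12,77)=1 -> changes
  Option C: v=15, gcd(12,15)=3 -> changes
  Option D: v=35, gcd(12,35)=1 -> changes
  Option E: v=30, gcd(12,30)=6 -> preserves

Answer: E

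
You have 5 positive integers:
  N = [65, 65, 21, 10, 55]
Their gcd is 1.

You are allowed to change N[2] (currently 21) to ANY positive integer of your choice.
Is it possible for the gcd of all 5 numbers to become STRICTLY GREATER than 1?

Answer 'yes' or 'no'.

Answer: yes

Derivation:
Current gcd = 1
gcd of all OTHER numbers (without N[2]=21): gcd([65, 65, 10, 55]) = 5
The new gcd after any change is gcd(5, new_value).
This can be at most 5.
Since 5 > old gcd 1, the gcd CAN increase (e.g., set N[2] = 5).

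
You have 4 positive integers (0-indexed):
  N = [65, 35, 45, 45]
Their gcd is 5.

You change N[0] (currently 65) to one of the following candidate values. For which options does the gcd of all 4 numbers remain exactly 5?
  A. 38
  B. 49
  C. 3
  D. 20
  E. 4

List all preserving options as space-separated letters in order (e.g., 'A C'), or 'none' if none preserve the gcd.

Answer: D

Derivation:
Old gcd = 5; gcd of others (without N[0]) = 5
New gcd for candidate v: gcd(5, v). Preserves old gcd iff gcd(5, v) = 5.
  Option A: v=38, gcd(5,38)=1 -> changes
  Option B: v=49, gcd(5,49)=1 -> changes
  Option C: v=3, gcd(5,3)=1 -> changes
  Option D: v=20, gcd(5,20)=5 -> preserves
  Option E: v=4, gcd(5,4)=1 -> changes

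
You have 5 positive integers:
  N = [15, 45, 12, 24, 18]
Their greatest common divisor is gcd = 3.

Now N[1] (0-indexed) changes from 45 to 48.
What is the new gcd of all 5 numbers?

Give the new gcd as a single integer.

Numbers: [15, 45, 12, 24, 18], gcd = 3
Change: index 1, 45 -> 48
gcd of the OTHER numbers (without index 1): gcd([15, 12, 24, 18]) = 3
New gcd = gcd(g_others, new_val) = gcd(3, 48) = 3

Answer: 3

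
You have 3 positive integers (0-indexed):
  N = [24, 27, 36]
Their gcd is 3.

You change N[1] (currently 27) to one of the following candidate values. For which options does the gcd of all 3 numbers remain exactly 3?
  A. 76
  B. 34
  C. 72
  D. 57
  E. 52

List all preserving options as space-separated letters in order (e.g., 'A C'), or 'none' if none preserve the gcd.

Old gcd = 3; gcd of others (without N[1]) = 12
New gcd for candidate v: gcd(12, v). Preserves old gcd iff gcd(12, v) = 3.
  Option A: v=76, gcd(12,76)=4 -> changes
  Option B: v=34, gcd(12,34)=2 -> changes
  Option C: v=72, gcd(12,72)=12 -> changes
  Option D: v=57, gcd(12,57)=3 -> preserves
  Option E: v=52, gcd(12,52)=4 -> changes

Answer: D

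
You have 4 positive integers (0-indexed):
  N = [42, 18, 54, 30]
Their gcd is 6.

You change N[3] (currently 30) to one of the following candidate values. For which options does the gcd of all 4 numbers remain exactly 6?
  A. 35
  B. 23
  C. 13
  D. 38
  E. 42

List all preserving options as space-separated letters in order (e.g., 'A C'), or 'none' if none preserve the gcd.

Answer: E

Derivation:
Old gcd = 6; gcd of others (without N[3]) = 6
New gcd for candidate v: gcd(6, v). Preserves old gcd iff gcd(6, v) = 6.
  Option A: v=35, gcd(6,35)=1 -> changes
  Option B: v=23, gcd(6,23)=1 -> changes
  Option C: v=13, gcd(6,13)=1 -> changes
  Option D: v=38, gcd(6,38)=2 -> changes
  Option E: v=42, gcd(6,42)=6 -> preserves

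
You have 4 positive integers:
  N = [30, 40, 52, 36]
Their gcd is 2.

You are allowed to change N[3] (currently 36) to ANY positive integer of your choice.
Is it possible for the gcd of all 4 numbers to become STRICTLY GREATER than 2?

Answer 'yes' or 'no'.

Current gcd = 2
gcd of all OTHER numbers (without N[3]=36): gcd([30, 40, 52]) = 2
The new gcd after any change is gcd(2, new_value).
This can be at most 2.
Since 2 = old gcd 2, the gcd can only stay the same or decrease.

Answer: no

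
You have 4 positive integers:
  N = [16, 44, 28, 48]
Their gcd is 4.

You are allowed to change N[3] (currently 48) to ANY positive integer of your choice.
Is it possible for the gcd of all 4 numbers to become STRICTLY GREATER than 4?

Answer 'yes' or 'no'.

Current gcd = 4
gcd of all OTHER numbers (without N[3]=48): gcd([16, 44, 28]) = 4
The new gcd after any change is gcd(4, new_value).
This can be at most 4.
Since 4 = old gcd 4, the gcd can only stay the same or decrease.

Answer: no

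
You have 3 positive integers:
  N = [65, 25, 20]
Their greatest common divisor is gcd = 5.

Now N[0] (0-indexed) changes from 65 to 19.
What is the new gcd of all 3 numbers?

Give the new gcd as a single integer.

Numbers: [65, 25, 20], gcd = 5
Change: index 0, 65 -> 19
gcd of the OTHER numbers (without index 0): gcd([25, 20]) = 5
New gcd = gcd(g_others, new_val) = gcd(5, 19) = 1

Answer: 1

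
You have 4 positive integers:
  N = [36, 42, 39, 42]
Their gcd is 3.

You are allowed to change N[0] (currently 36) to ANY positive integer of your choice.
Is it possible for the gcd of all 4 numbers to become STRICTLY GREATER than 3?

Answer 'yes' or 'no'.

Answer: no

Derivation:
Current gcd = 3
gcd of all OTHER numbers (without N[0]=36): gcd([42, 39, 42]) = 3
The new gcd after any change is gcd(3, new_value).
This can be at most 3.
Since 3 = old gcd 3, the gcd can only stay the same or decrease.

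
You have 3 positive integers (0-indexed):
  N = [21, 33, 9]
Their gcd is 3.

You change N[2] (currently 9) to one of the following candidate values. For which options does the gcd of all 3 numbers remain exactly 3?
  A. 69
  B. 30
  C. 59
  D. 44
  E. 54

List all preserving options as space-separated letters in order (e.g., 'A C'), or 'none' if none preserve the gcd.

Answer: A B E

Derivation:
Old gcd = 3; gcd of others (without N[2]) = 3
New gcd for candidate v: gcd(3, v). Preserves old gcd iff gcd(3, v) = 3.
  Option A: v=69, gcd(3,69)=3 -> preserves
  Option B: v=30, gcd(3,30)=3 -> preserves
  Option C: v=59, gcd(3,59)=1 -> changes
  Option D: v=44, gcd(3,44)=1 -> changes
  Option E: v=54, gcd(3,54)=3 -> preserves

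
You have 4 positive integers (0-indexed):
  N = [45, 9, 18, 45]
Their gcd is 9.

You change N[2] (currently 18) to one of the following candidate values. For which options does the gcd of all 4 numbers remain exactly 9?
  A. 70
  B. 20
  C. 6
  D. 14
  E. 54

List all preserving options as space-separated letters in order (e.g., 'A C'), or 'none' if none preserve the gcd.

Old gcd = 9; gcd of others (without N[2]) = 9
New gcd for candidate v: gcd(9, v). Preserves old gcd iff gcd(9, v) = 9.
  Option A: v=70, gcd(9,70)=1 -> changes
  Option B: v=20, gcd(9,20)=1 -> changes
  Option C: v=6, gcd(9,6)=3 -> changes
  Option D: v=14, gcd(9,14)=1 -> changes
  Option E: v=54, gcd(9,54)=9 -> preserves

Answer: E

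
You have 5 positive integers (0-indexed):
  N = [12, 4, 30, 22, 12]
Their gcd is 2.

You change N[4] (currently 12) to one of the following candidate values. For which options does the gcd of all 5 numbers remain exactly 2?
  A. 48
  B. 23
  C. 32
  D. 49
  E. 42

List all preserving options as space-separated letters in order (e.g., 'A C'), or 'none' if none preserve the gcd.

Answer: A C E

Derivation:
Old gcd = 2; gcd of others (without N[4]) = 2
New gcd for candidate v: gcd(2, v). Preserves old gcd iff gcd(2, v) = 2.
  Option A: v=48, gcd(2,48)=2 -> preserves
  Option B: v=23, gcd(2,23)=1 -> changes
  Option C: v=32, gcd(2,32)=2 -> preserves
  Option D: v=49, gcd(2,49)=1 -> changes
  Option E: v=42, gcd(2,42)=2 -> preserves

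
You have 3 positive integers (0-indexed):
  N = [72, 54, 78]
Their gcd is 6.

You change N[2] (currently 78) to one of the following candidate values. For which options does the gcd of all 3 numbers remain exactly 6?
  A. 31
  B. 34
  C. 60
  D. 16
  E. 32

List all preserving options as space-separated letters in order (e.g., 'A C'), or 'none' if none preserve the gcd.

Old gcd = 6; gcd of others (without N[2]) = 18
New gcd for candidate v: gcd(18, v). Preserves old gcd iff gcd(18, v) = 6.
  Option A: v=31, gcd(18,31)=1 -> changes
  Option B: v=34, gcd(18,34)=2 -> changes
  Option C: v=60, gcd(18,60)=6 -> preserves
  Option D: v=16, gcd(18,16)=2 -> changes
  Option E: v=32, gcd(18,32)=2 -> changes

Answer: C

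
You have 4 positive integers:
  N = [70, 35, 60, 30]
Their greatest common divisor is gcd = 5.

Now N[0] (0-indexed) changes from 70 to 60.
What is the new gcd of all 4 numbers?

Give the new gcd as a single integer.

Answer: 5

Derivation:
Numbers: [70, 35, 60, 30], gcd = 5
Change: index 0, 70 -> 60
gcd of the OTHER numbers (without index 0): gcd([35, 60, 30]) = 5
New gcd = gcd(g_others, new_val) = gcd(5, 60) = 5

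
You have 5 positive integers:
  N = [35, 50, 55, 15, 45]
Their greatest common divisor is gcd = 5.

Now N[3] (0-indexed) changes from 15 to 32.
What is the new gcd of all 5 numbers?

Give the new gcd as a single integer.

Numbers: [35, 50, 55, 15, 45], gcd = 5
Change: index 3, 15 -> 32
gcd of the OTHER numbers (without index 3): gcd([35, 50, 55, 45]) = 5
New gcd = gcd(g_others, new_val) = gcd(5, 32) = 1

Answer: 1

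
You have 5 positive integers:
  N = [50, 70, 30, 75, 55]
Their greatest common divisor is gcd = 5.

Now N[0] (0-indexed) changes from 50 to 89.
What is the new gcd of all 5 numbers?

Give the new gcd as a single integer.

Answer: 1

Derivation:
Numbers: [50, 70, 30, 75, 55], gcd = 5
Change: index 0, 50 -> 89
gcd of the OTHER numbers (without index 0): gcd([70, 30, 75, 55]) = 5
New gcd = gcd(g_others, new_val) = gcd(5, 89) = 1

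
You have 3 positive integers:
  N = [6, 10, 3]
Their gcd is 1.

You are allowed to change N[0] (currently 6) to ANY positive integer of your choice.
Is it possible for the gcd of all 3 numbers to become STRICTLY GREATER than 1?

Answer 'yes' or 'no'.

Answer: no

Derivation:
Current gcd = 1
gcd of all OTHER numbers (without N[0]=6): gcd([10, 3]) = 1
The new gcd after any change is gcd(1, new_value).
This can be at most 1.
Since 1 = old gcd 1, the gcd can only stay the same or decrease.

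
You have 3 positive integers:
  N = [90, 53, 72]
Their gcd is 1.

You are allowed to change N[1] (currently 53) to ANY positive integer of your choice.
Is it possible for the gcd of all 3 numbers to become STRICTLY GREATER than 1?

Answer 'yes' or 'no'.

Current gcd = 1
gcd of all OTHER numbers (without N[1]=53): gcd([90, 72]) = 18
The new gcd after any change is gcd(18, new_value).
This can be at most 18.
Since 18 > old gcd 1, the gcd CAN increase (e.g., set N[1] = 18).

Answer: yes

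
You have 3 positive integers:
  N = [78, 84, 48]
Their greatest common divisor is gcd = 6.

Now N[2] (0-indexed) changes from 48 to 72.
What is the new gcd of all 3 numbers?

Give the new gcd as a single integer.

Numbers: [78, 84, 48], gcd = 6
Change: index 2, 48 -> 72
gcd of the OTHER numbers (without index 2): gcd([78, 84]) = 6
New gcd = gcd(g_others, new_val) = gcd(6, 72) = 6

Answer: 6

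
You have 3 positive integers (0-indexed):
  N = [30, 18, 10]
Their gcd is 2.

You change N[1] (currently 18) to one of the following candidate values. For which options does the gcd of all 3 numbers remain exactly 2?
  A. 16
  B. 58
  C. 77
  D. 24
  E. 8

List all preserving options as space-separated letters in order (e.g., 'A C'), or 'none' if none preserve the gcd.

Answer: A B D E

Derivation:
Old gcd = 2; gcd of others (without N[1]) = 10
New gcd for candidate v: gcd(10, v). Preserves old gcd iff gcd(10, v) = 2.
  Option A: v=16, gcd(10,16)=2 -> preserves
  Option B: v=58, gcd(10,58)=2 -> preserves
  Option C: v=77, gcd(10,77)=1 -> changes
  Option D: v=24, gcd(10,24)=2 -> preserves
  Option E: v=8, gcd(10,8)=2 -> preserves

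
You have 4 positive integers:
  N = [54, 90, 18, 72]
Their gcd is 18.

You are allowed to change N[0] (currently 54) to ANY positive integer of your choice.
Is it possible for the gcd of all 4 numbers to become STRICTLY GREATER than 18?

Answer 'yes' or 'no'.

Current gcd = 18
gcd of all OTHER numbers (without N[0]=54): gcd([90, 18, 72]) = 18
The new gcd after any change is gcd(18, new_value).
This can be at most 18.
Since 18 = old gcd 18, the gcd can only stay the same or decrease.

Answer: no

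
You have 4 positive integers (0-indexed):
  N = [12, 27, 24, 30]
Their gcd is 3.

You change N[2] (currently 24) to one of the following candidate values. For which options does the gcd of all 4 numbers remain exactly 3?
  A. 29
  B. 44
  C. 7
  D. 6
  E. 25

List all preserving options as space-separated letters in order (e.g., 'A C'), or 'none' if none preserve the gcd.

Answer: D

Derivation:
Old gcd = 3; gcd of others (without N[2]) = 3
New gcd for candidate v: gcd(3, v). Preserves old gcd iff gcd(3, v) = 3.
  Option A: v=29, gcd(3,29)=1 -> changes
  Option B: v=44, gcd(3,44)=1 -> changes
  Option C: v=7, gcd(3,7)=1 -> changes
  Option D: v=6, gcd(3,6)=3 -> preserves
  Option E: v=25, gcd(3,25)=1 -> changes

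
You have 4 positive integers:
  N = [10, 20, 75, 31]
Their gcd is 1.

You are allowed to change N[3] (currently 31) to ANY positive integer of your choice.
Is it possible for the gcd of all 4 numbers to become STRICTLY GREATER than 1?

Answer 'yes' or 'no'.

Answer: yes

Derivation:
Current gcd = 1
gcd of all OTHER numbers (without N[3]=31): gcd([10, 20, 75]) = 5
The new gcd after any change is gcd(5, new_value).
This can be at most 5.
Since 5 > old gcd 1, the gcd CAN increase (e.g., set N[3] = 5).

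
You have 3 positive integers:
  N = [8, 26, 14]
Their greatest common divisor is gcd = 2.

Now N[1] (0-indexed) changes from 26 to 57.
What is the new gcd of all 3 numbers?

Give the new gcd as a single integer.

Numbers: [8, 26, 14], gcd = 2
Change: index 1, 26 -> 57
gcd of the OTHER numbers (without index 1): gcd([8, 14]) = 2
New gcd = gcd(g_others, new_val) = gcd(2, 57) = 1

Answer: 1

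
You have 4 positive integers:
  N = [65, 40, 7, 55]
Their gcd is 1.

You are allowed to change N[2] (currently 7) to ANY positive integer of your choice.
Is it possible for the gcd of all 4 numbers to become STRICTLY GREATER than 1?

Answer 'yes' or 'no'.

Answer: yes

Derivation:
Current gcd = 1
gcd of all OTHER numbers (without N[2]=7): gcd([65, 40, 55]) = 5
The new gcd after any change is gcd(5, new_value).
This can be at most 5.
Since 5 > old gcd 1, the gcd CAN increase (e.g., set N[2] = 5).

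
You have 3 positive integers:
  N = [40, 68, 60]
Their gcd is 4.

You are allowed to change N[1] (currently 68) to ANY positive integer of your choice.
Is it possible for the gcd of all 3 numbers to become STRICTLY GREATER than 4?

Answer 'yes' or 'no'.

Current gcd = 4
gcd of all OTHER numbers (without N[1]=68): gcd([40, 60]) = 20
The new gcd after any change is gcd(20, new_value).
This can be at most 20.
Since 20 > old gcd 4, the gcd CAN increase (e.g., set N[1] = 20).

Answer: yes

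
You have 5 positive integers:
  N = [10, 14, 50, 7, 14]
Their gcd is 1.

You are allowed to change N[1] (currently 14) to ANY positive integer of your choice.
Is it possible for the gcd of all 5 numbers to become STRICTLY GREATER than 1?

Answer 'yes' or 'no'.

Answer: no

Derivation:
Current gcd = 1
gcd of all OTHER numbers (without N[1]=14): gcd([10, 50, 7, 14]) = 1
The new gcd after any change is gcd(1, new_value).
This can be at most 1.
Since 1 = old gcd 1, the gcd can only stay the same or decrease.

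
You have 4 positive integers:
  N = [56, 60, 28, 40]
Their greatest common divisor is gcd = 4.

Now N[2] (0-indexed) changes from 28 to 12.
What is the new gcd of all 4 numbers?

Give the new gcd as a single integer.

Answer: 4

Derivation:
Numbers: [56, 60, 28, 40], gcd = 4
Change: index 2, 28 -> 12
gcd of the OTHER numbers (without index 2): gcd([56, 60, 40]) = 4
New gcd = gcd(g_others, new_val) = gcd(4, 12) = 4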